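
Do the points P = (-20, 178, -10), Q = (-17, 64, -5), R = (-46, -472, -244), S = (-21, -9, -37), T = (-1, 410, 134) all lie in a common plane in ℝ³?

The plane through P, Q, R has normal n = PQ × PR = (29926, 572, -4914) and equation n·X = -447564.
Checking the remaining points: n·S = -451776, n·T = -453882.
Since n·S = -451776 ≠ -447564, S is off the plane and the points are not all coplanar.

No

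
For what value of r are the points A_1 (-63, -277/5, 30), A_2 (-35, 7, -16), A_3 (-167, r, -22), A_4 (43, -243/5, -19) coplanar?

Coplanarity ⇔ det[A_1A_2; A_1A_3; A_1A_4] = 0.
Expanding, this is linear in r: (3504)r + (-2126928/5) = 0.
So r = 607/5.

607/5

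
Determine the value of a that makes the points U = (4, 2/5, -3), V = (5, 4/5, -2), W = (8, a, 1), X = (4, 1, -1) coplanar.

2

The points are coplanar iff UV · (UW × UX) = 0.
Expanding, this is linear in a: (2)a + (-4) = 0.
So a = 2.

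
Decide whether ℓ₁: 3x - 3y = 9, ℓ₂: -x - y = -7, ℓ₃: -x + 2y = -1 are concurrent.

Yes

Lines aᵢx + bᵢy = cᵢ with pairwise distinct directions are concurrent exactly when det[aᵢ bᵢ cᵢ] = 0.
Here the determinant is 0.
It vanishes, so the lines are concurrent at (5, 2).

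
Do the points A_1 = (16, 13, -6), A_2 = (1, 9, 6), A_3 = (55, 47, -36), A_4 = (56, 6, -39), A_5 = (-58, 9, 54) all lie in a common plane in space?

No

The plane through A_1, A_2, A_3 has normal n = A_1A_2 × A_1A_3 = (-288, 18, -354) and equation n·P = -2250.
Checking the remaining points: n·A_4 = -2214, n·A_5 = -2250.
Since n·A_4 = -2214 ≠ -2250, A_4 is off the plane and the points are not all coplanar.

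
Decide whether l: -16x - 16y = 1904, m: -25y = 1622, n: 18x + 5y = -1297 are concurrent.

No

The three lines meet at one point iff the augmented coefficient matrix [aᵢ bᵢ cᵢ] has rank < 3, i.e. its determinant vanishes.
Here the determinant is 624.
Nonzero, so no common point exists.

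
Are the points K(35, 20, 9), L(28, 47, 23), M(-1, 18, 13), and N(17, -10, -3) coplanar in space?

A normal to the plane through K, L, M is n = KL × KM = (136, -476, 986).
The plane has equation n·P = 4114. For N: n·N = 4114.
Equal, so N lies in the plane and all four are coplanar.

Yes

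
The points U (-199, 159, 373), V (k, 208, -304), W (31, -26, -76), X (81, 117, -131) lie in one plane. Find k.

Coplanarity ⇔ det[UV; UW; UX] = 0.
Expanding, this is linear in k: (74382)k + (-14206962) = 0.
So k = 191.

191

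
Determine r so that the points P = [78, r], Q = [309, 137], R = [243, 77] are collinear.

Collinearity: (P − Q) must be parallel to (R − Q) = (-66, -60).
Cross-multiplying the components: (r − 137)·(-66) = (-231)·(-60).
Solving gives r = -73.

-73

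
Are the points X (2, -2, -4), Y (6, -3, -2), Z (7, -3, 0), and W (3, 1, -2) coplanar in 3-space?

No

With X as base: XY = (4, -1, 2), XZ = (5, -1, 4), XW = (1, 3, 2).
XZ × XW = (-14, -6, 16).
XY · (XZ × XW) = -18.
Since -18 ≠ 0, the four points are not coplanar.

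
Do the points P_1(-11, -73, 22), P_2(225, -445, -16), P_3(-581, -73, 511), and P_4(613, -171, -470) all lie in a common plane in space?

Yes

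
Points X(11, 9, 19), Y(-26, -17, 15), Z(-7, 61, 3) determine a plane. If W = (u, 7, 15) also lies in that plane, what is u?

Coplanarity requires XY · (XZ × XW) = 0.
XY = (-37, -26, -4), XZ = (-18, 52, -16); the triple product is linear in u with coefficient 624 and constant term 3744.
Setting it to zero: u = -6.

-6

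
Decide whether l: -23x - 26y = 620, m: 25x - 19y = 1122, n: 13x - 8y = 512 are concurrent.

Yes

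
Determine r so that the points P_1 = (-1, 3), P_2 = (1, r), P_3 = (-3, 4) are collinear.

The three points are collinear iff det[P_1P_2; P_1P_3] = 0.
This determinant is linear in r: (2)r + (-4) = 0, so r = 2.

2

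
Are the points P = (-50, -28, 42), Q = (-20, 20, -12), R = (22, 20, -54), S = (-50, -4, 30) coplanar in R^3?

The four points are coplanar iff the 3×3 determinant with rows PQ, PR, PS is zero.
Rows: (30, 48, -54), (72, 48, -96), (0, 24, -12).
Expanding along the first row: (30)(1728) − (48)(-864) + (-54)(1728) = 0.
Zero determinant ⇒ coplanar.

Yes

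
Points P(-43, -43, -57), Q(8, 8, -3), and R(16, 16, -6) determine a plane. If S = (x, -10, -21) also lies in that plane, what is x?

A normal to the plane is n = PQ × PR = (-585, 585, 0).
S lies in the plane iff n · PS = 0.
This gives (-585)x + (-5850) = 0, so x = -10.

-10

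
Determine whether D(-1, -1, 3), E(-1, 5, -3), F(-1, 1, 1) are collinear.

Yes

DE = (0, 6, -6), DF = (0, 2, -2).
Each component of DF is 1/3 times the corresponding component of DE, so DF = 1/3·DE and the points are collinear.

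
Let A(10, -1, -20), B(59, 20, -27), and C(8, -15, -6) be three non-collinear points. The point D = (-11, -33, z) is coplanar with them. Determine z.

7

Coplanarity requires AB · (AC × AD) = 0.
AB = (49, 21, -7), AC = (-2, -14, 14); the triple product is linear in z with coefficient -644 and constant term 4508.
Setting it to zero: z = 7.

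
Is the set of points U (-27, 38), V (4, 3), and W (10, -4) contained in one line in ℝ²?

No

UV = (31, -35), UW = (37, -42).
Twice the signed area of △UVW is (31)(-42) − (-35)(37) = -7.
The area is nonzero, so the three points are not collinear.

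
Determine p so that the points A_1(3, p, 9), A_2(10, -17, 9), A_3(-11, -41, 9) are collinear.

-25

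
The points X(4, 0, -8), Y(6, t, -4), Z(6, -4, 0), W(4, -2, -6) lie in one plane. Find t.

0

Normal to plane XZW: n = (8, -4, -4); plane equation n·P = 64.
Requiring n·Y = 64: (-4)t + (64) = 64.
So t = 0.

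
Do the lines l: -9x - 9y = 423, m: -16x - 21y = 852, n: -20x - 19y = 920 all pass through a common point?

Yes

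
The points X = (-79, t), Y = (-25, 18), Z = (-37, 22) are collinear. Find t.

36

Collinearity: (X − Y) must be parallel to (Z − Y) = (-12, 4).
Cross-multiplying the components: (t − 18)·(-12) = (-54)·(4).
Solving gives t = 36.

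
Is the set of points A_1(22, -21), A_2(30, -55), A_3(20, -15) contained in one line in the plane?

No

A_1A_2 = (8, -34), A_1A_3 = (-2, 6).
det[A_1A_2; A_1A_3] = (8)(6) − (-34)(-2) = -20.
The determinant is nonzero, so they are not collinear.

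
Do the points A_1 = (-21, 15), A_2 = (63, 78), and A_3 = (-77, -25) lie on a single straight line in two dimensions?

No

A_1A_2 = (84, 63), A_1A_3 = (-56, -40).
Twice the signed area of △A_1A_2A_3 is (84)(-40) − (63)(-56) = 168.
The area is nonzero, so the three points are not collinear.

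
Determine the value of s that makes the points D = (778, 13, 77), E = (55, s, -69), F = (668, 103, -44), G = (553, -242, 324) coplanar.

Normal to plane DFG: n = (-8625, 54395, 48300); plane equation n·P = -2284015.
Requiring n·E = -2284015: (54395)s + (-3807075) = -2284015.
So s = 28.

28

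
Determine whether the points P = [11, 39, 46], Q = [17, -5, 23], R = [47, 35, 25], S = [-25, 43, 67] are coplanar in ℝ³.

Yes

The four points are coplanar iff the 3×3 determinant with rows PQ, PR, PS is zero.
Rows: (6, -44, -23), (36, -4, -21), (-36, 4, 21).
Expanding along the first row: (6)(0) − (-44)(0) + (-23)(0) = 0.
Zero determinant ⇒ coplanar.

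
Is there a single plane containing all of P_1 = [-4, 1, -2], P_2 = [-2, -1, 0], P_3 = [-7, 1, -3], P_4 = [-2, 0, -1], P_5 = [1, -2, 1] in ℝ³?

No

The plane through P_1, P_2, P_3 has normal n = P_1P_2 × P_1P_3 = (2, -4, -6) and equation n·P = 0.
Checking the remaining points: n·P_4 = 2, n·P_5 = 4.
Since n·P_4 = 2 ≠ 0, P_4 is off the plane and the points are not all coplanar.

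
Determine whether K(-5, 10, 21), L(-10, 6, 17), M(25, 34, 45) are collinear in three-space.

Yes

KL = (-5, -4, -4), KM = (30, 24, 24).
KL × KM = (0, 0, 0).
The cross product vanishes, so the three points are collinear.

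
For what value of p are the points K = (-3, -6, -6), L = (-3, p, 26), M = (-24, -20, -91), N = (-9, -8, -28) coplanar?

Normal to plane KMN: n = (138, 48, -42); plane equation n·P = -450.
Requiring n·L = -450: (48)p + (-1506) = -450.
So p = 22.

22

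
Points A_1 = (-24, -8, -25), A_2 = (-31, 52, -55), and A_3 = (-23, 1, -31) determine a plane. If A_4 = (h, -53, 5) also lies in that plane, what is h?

Coplanarity requires A_1A_2 · (A_1A_3 × A_1A_4) = 0.
A_1A_2 = (-7, 60, -30), A_1A_3 = (1, 9, -6); the triple product is linear in h with coefficient -90 and constant term -2610.
Setting it to zero: h = -29.

-29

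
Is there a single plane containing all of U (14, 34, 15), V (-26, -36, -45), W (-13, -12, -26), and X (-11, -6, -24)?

Yes

The four points are coplanar iff the 3×3 determinant with rows UV, UW, UX is zero.
Rows: (-40, -70, -60), (-27, -46, -41), (-25, -40, -39).
Expanding along the first row: (-40)(154) − (-70)(28) + (-60)(-70) = 0.
Zero determinant ⇒ coplanar.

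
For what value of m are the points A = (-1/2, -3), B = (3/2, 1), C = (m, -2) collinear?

The three points are collinear iff det[AB; AC] = 0.
This determinant is linear in m: (-4)m + (0) = 0, so m = 0.

0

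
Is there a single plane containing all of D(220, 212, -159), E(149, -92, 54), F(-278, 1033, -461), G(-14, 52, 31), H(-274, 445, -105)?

The plane through D, E, F has normal n = DE × DF = (-83065, -127516, -209683) and equation n·P = -11968095.
Checking the remaining points: n·G = -11968095, n·H = -11968095.
All equal -11968095, so all 5 points lie in one plane.

Yes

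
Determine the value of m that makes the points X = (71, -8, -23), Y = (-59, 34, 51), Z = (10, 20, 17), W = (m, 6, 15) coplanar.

-9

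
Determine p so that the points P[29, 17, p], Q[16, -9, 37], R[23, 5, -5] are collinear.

-41

Collinearity requires PQ × PR = 0; each component is linear in p.
The x-component gives (14)p + (574) = 0, so p = -41.
The remaining components then also vanish.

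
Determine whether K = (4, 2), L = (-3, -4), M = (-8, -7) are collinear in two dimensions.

KL = (-7, -6), KM = (-12, -9).
det[KL; KM] = (-7)(-9) − (-6)(-12) = -9.
The determinant is nonzero, so they are not collinear.

No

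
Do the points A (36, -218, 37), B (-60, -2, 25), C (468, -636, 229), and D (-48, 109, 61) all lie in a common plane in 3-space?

No

With A as base: AB = (-96, 216, -12), AC = (432, -418, 192), AD = (-84, 327, 24).
AC × AD = (-72816, -26496, 106152).
AB · (AC × AD) = -6624.
Since -6624 ≠ 0, the four points are not coplanar.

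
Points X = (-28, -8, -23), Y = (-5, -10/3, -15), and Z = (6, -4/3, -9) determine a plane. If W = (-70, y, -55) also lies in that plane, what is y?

-44/3

Coplanarity requires XY · (XZ × XW) = 0.
XY = (23, 14/3, 8), XZ = (34, 20/3, 14); the triple product is linear in y with coefficient -50 and constant term -2200/3.
Setting it to zero: y = -44/3.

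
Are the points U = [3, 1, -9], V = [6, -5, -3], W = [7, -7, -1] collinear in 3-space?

Yes

UV = (3, -6, 6), UW = (4, -8, 8).
Each component of UW is 4/3 times the corresponding component of UV, so UW = 4/3·UV and the points are collinear.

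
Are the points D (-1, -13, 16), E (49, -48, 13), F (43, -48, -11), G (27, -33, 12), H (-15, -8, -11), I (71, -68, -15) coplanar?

Yes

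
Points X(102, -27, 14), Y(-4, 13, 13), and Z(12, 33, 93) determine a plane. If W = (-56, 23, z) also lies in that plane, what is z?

-17

Coplanarity requires XY · (XZ × XW) = 0.
XY = (-106, 40, -1), XZ = (-90, 60, 79); the triple product is linear in z with coefficient -2760 and constant term -46920.
Setting it to zero: z = -17.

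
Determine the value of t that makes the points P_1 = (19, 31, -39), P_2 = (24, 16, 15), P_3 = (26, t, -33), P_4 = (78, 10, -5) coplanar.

28

Normal to plane P_1P_2P_4: n = (624, 3016, 780); plane equation n·P = 74932.
Requiring n·P_3 = 74932: (3016)t + (-9516) = 74932.
So t = 28.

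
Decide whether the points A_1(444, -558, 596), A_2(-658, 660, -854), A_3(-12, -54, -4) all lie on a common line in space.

A_1A_2 = (-1102, 1218, -1450), A_1A_3 = (-456, 504, -600).
Each component of A_1A_3 is 12/29 times the corresponding component of A_1A_2, so A_1A_3 = 12/29·A_1A_2 and the points are collinear.

Yes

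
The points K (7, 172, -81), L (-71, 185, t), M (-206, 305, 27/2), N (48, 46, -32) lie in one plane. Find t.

Normal to plane KMN: n = (18424, 28623/2, 21385); plane equation n·P = 858361.
Requiring n·L = 858361: (21385)t + (2679047/2) = 858361.
So t = -45/2.

-45/2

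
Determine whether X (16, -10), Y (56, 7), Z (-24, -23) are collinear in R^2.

No

XY = (40, 17), XZ = (-40, -13).
If collinear, XZ would be a scalar multiple of XY. But (40)·(-13) ≠ (17)·(-40) (difference 160), so they are not parallel; the points are not collinear.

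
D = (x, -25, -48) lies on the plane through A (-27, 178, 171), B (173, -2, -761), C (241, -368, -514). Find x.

67

The plane through A, B, C has equation −385572x − 112776y − 60960z = -20087844.
Substituting D: (-385572)x + (5745480) = -20087844, so x = 67.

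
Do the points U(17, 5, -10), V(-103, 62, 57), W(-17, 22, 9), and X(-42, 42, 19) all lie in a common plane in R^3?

No

A normal to the plane through U, V, W is n = UV × UW = (-56, 2, -102).
The plane has equation n·P = 78. For X: n·X = 498.
498 ≠ 78, so X is off the plane.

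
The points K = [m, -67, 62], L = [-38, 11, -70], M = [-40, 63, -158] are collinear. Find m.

Collinearity requires KL × KM = 0; each component is linear in m.
The y-component gives (-88)m + (-3080) = 0, so m = -35.
The remaining components then also vanish.

-35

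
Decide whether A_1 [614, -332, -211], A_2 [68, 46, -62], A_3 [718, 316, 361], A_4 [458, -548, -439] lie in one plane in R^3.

The four points are coplanar iff the 3×3 determinant with rows A_1A_2, A_1A_3, A_1A_4 is zero.
Rows: (-546, 378, 149), (104, 648, 572), (-156, -216, -228).
Expanding along the first row: (-546)(-24192) − (378)(65520) + (149)(78624) = 157248.
Nonzero ⇒ not coplanar.

No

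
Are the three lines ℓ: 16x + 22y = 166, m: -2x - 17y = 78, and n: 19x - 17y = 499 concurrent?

Lines aᵢx + bᵢy = cᵢ with pairwise distinct directions are concurrent exactly when det[aᵢ bᵢ cᵢ] = 0.
Here the determinant is -690.
Nonzero, so no common point exists.

No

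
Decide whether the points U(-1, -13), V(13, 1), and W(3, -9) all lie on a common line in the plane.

UV = (14, 14), UW = (4, 4).
det[UV; UW] = (14)(4) − (14)(4) = 0.
The determinant is zero, so the points are collinear.

Yes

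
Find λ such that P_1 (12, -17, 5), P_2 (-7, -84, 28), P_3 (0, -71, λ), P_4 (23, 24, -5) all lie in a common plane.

The points are coplanar iff P_1P_2 · (P_1P_3 × P_1P_4) = 0.
Expanding, this is linear in λ: (42)λ + (-84) = 0.
So λ = 2.

2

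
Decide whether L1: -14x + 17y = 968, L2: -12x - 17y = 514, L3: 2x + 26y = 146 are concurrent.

The three lines meet at one point iff the augmented coefficient matrix [aᵢ bᵢ cᵢ] has rank < 3, i.e. its determinant vanishes.
Here the determinant is 0.
It vanishes, so the lines are concurrent at (-57, 10).

Yes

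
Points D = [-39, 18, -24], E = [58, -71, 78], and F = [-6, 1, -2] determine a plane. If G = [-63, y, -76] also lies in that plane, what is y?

The plane through D, E, F has equation −224x + 1232y + 1288z = 0.
Substituting G: (1232)y + (-83776) = 0, so y = 68.

68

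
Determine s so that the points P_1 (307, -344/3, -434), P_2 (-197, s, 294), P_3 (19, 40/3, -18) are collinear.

Direction P_1P_3 = (-288, 128, 416). From the x-coordinate of P_2, the parameter along the line is τ = (-197 − 307)/(-288) = 7/4.
Then s = (-344/3) + 7/4·(128) = 328/3.

328/3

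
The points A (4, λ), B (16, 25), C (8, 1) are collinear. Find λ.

-11

The three points are collinear iff det[AB; AC] = 0.
This determinant is linear in λ: (-8)λ + (-88) = 0, so λ = -11.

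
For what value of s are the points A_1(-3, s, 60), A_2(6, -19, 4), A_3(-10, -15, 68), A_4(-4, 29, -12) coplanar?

Coplanarity ⇔ det[A_1A_2; A_1A_3; A_1A_4] = 0.
Expanding, this is linear in s: (896)s + (29568) = 0.
So s = -33.

-33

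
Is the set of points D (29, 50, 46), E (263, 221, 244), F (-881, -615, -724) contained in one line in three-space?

Yes

DE = (234, 171, 198), DF = (-910, -665, -770).
DE × DF = (0, 0, 0).
The cross product vanishes, so the three points are collinear.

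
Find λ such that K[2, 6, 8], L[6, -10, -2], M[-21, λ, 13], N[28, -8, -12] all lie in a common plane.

-7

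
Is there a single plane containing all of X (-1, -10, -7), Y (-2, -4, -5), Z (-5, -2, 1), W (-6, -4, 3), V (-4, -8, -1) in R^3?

The plane through X, Y, Z has normal n = XY × XZ = (32, 0, 16) and equation n·P = -144.
Checking the remaining points: n·W = -144, n·V = -144.
All equal -144, so all 5 points lie in one plane.

Yes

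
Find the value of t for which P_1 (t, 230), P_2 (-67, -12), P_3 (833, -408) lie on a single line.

-617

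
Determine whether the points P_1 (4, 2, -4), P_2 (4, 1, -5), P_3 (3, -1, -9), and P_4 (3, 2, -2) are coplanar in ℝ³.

No

A normal to the plane through P_1, P_2, P_3 is n = P_1P_2 × P_1P_3 = (2, 1, -1).
The plane has equation n·P = 14. For P_4: n·P_4 = 10.
10 ≠ 14, so P_4 is off the plane.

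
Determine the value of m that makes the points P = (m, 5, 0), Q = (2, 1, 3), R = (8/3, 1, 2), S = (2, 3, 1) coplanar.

4/3

The points are coplanar iff PQ · (PR × PS) = 0.
Expanding, this is linear in m: (-2)m + (8/3) = 0.
So m = 4/3.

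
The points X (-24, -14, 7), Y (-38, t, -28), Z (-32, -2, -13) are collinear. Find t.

7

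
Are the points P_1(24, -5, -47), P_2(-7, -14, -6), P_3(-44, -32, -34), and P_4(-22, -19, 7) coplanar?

The four points are coplanar iff the 3×3 determinant with rows P_1P_2, P_1P_3, P_1P_4 is zero.
Rows: (-31, -9, 41), (-68, -27, 13), (-46, -14, 54).
Expanding along the first row: (-31)(-1276) − (-9)(-3074) + (41)(-290) = 0.
Zero determinant ⇒ coplanar.

Yes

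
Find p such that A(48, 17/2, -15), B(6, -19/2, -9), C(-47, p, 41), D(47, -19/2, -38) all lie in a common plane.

0

Normal to plane ABD: n = (522, -972, 738); plane equation n·P = 5724.
Requiring n·C = 5724: (-972)p + (5724) = 5724.
So p = 0.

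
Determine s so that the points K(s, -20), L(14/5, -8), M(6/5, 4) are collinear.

Collinearity: (K − L) must be parallel to (M − L) = (-8/5, 12).
Cross-multiplying the components: (s − 14/5)·(12) = (-12)·(-8/5).
Solving gives s = 22/5.

22/5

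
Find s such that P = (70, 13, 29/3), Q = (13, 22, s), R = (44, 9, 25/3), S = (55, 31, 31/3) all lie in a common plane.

Normal to plane PRS: n = (64/3, 112/3, -528); plane equation n·X = -9376/3.
Requiring n·Q = -9376/3: (-528)s + (3296/3) = -9376/3.
So s = 8.

8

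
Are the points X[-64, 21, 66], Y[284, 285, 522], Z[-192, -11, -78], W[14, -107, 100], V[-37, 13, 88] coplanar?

The plane through X, Y, Z has normal n = XY × XZ = (-23424, -8256, 22656) and equation n·P = 2821056.
Checking the remaining points: n·W = 2821056, n·V = 2753088.
Since n·V = 2753088 ≠ 2821056, V is off the plane and the points are not all coplanar.

No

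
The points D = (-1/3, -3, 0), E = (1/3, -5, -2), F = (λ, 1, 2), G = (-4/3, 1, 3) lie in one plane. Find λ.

Normal to plane DEG: n = (2, 0, 2/3); plane equation n·P = -2/3.
Requiring n·F = -2/3: (2)λ + (4/3) = -2/3.
So λ = -1.

-1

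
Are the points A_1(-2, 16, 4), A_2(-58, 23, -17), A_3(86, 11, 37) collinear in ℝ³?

No

A_1A_2 = (-56, 7, -21), A_1A_3 = (88, -5, 33).
Comparing components 2 and 3: (7)(33) − (-21)(-5) = 126 ≠ 0, so A_1A_2 and A_1A_3 are not parallel and the points are not collinear.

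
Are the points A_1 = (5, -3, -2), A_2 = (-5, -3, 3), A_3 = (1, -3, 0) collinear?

Yes

A_1A_2 = (-10, 0, 5), A_1A_3 = (-4, 0, 2).
A_1A_2 × A_1A_3 = (0, 0, 0).
The cross product vanishes, so the three points are collinear.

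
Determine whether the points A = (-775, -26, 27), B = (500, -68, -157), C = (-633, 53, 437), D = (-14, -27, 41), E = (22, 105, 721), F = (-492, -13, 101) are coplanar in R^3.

Yes

The plane through A, B, C has normal n = AB × AC = (-2684, -548878, 106689) and equation n·P = 19231531.
Checking the remaining points: n·D = 19231531, n·E = 19231531, n·F = 19231531.
All equal 19231531, so all 6 points lie in one plane.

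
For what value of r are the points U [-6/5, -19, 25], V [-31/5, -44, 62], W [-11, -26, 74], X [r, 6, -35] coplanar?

Coplanarity ⇔ det[UV; UW; UX] = 0.
Expanding, this is linear in r: (-966)r + (42504/5) = 0.
So r = 44/5.

44/5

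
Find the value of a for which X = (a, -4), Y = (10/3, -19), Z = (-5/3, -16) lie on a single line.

The three points are collinear iff det[XY; XZ] = 0.
This determinant is linear in a: (-3)a + (-65) = 0, so a = -65/3.

-65/3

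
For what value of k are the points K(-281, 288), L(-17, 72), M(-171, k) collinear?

The three points are collinear iff det[KL; KM] = 0.
This determinant is linear in k: (264)k + (-52272) = 0, so k = 198.

198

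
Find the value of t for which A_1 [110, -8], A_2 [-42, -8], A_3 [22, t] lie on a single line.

Collinearity: (A_3 − A_1) must be parallel to (A_2 − A_1) = (-152, 0).
Cross-multiplying the components: (t − (-8))·(-152) = (-88)·(0).
Solving gives t = -8.

-8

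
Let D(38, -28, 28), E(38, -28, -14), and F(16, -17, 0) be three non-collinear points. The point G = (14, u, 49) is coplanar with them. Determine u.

-16

A normal to the plane is n = DE × DF = (462, 924, 0).
G lies in the plane iff n · DG = 0.
This gives (924)u + (14784) = 0, so u = -16.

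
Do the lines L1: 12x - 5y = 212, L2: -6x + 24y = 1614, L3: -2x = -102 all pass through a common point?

Yes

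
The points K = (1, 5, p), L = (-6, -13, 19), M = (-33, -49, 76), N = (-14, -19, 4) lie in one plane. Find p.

-55

The points are coplanar iff KL · (KM × KN) = 0.
Expanding, this is linear in p: (126)p + (6930) = 0.
So p = -55.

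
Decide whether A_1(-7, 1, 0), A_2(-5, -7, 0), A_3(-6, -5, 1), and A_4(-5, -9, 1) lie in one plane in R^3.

Yes

The four points are coplanar iff the 3×3 determinant with rows A_1A_2, A_1A_3, A_1A_4 is zero.
Rows: (2, -8, 0), (1, -6, 1), (2, -10, 1).
Expanding along the first row: (2)(4) − (-8)(-1) + (0)(2) = 0.
Zero determinant ⇒ coplanar.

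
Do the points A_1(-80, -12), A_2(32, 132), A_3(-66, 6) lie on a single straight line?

Yes

A_1A_2 = (112, 144), A_1A_3 = (14, 18).
Twice the signed area of △A_1A_2A_3 is (112)(18) − (144)(14) = 0.
The triangle is degenerate (zero area), so the points are collinear.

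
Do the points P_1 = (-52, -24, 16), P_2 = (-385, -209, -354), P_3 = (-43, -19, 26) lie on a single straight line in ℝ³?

P_1P_2 = (-333, -185, -370), P_1P_3 = (9, 5, 10).
Each component of P_1P_3 is -1/37 times the corresponding component of P_1P_2, so P_1P_3 = -1/37·P_1P_2 and the points are collinear.

Yes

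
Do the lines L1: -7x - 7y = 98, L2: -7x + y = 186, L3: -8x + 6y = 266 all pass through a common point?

Lines aᵢx + bᵢy = cᵢ with pairwise distinct directions are concurrent exactly when det[aᵢ bᵢ cᵢ] = 0.
Here the determinant is 0.
It vanishes, so the lines are concurrent at (-25, 11).

Yes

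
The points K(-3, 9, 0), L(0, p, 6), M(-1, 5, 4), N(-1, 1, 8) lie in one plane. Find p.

The points are coplanar iff KL · (KM × KN) = 0.
Expanding, this is linear in p: (-8)p + (24) = 0.
So p = 3.

3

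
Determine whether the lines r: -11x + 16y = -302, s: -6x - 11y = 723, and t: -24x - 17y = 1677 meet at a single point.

Yes

The three lines meet at one point iff the augmented coefficient matrix [aᵢ bᵢ cᵢ] has rank < 3, i.e. its determinant vanishes.
Here the determinant is 0.
It vanishes, so the lines are concurrent at (-38, -45).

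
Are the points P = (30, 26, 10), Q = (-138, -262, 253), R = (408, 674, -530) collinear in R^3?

PQ = (-168, -288, 243), PR = (378, 648, -540).
Comparing components 2 and 3: (-288)(-540) − (243)(648) = -1944 ≠ 0, so PQ and PR are not parallel and the points are not collinear.

No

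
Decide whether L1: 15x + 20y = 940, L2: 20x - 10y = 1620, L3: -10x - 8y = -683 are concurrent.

No

The three lines meet at one point iff the augmented coefficient matrix [aᵢ bᵢ cᵢ] has rank < 3, i.e. its determinant vanishes.
Here the determinant is 1650.
Nonzero, so no common point exists.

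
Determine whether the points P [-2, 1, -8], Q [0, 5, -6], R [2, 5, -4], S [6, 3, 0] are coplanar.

Yes

A normal to the plane through P, Q, R is n = PQ × PR = (8, 0, -8).
The plane has equation n·X = 48. For S: n·S = 48.
Equal, so S lies in the plane and all four are coplanar.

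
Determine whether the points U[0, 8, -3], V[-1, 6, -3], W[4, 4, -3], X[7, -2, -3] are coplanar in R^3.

A normal to the plane through U, V, W is n = UV × UW = (0, 0, 12).
The plane has equation n·P = -36. For X: n·X = -36.
Equal, so X lies in the plane and all four are coplanar.

Yes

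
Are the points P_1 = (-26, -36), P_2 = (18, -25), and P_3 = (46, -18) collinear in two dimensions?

P_1P_2 = (44, 11), P_1P_3 = (72, 18).
det[P_1P_2; P_1P_3] = (44)(18) − (11)(72) = 0.
The determinant is zero, so the points are collinear.

Yes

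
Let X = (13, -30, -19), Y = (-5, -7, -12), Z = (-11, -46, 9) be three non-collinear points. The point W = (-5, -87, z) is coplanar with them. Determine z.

The plane through X, Y, Z has equation 756x + 336y + 840z = -16212.
Substituting W: (840)z + (-33012) = -16212, so z = 20.

20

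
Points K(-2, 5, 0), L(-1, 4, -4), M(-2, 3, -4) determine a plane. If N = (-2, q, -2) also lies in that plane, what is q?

4

The plane through K, L, M has equation −4x + 4y − 2z = 28.
Substituting N: (4)q + (12) = 28, so q = 4.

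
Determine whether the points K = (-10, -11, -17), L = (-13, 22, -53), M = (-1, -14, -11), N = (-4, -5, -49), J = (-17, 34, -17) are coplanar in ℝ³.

The plane through K, L, M has normal n = KL × KM = (90, -306, -288) and equation n·P = 7362.
Checking the remaining points: n·N = 15282, n·J = -7038.
Since n·N = 15282 ≠ 7362, N is off the plane and the points are not all coplanar.

No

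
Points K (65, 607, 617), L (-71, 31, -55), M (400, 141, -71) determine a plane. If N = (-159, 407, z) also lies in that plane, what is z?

441

The plane through K, L, M has equation 83136x − 318688y + 256336z = -29880464.
Substituting N: (256336)z + (-142924640) = -29880464, so z = 441.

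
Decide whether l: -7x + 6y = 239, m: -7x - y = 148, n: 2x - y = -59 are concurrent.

Yes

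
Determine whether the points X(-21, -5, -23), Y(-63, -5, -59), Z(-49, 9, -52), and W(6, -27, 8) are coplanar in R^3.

A normal to the plane through X, Y, Z is n = XY × XZ = (504, -210, -588).
The plane has equation n·P = 3990. For W: n·W = 3990.
Equal, so W lies in the plane and all four are coplanar.

Yes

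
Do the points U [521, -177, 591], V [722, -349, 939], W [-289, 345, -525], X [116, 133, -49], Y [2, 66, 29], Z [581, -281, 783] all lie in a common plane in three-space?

The plane through U, V, W has normal n = UV × UW = (10296, -57564, -34398) and equation n·P = -4776174.
Checking the remaining points: n·X = -4776174, n·Y = -4776174, n·Z = -4776174.
All equal -4776174, so all 6 points lie in one plane.

Yes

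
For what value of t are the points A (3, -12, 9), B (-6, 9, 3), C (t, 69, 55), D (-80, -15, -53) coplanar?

Coplanarity ⇔ det[AB; AC; AD] = 0.
Expanding, this is linear in t: (1320)t + (-80520) = 0.
So t = 61.

61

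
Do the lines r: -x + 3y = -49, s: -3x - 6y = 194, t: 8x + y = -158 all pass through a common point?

Intersecting r and s: solving the 2×2 system gives (x, y) = (-96/5, -341/15).
Substitute into t: (8)(-96/5) + (1)(-341/15) = -529/3.
But t requires -158 ≠ -529/3, so the three lines have no common point.

No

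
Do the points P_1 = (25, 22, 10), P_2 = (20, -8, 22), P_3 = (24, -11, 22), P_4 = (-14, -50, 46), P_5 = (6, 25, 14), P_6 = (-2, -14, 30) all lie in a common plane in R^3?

Yes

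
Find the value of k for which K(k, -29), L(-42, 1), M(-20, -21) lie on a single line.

Collinearity: (K − L) must be parallel to (M − L) = (22, -22).
Cross-multiplying the components: (k − (-42))·(-22) = (-30)·(22).
Solving gives k = -12.

-12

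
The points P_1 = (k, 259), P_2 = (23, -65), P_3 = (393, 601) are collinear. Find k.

203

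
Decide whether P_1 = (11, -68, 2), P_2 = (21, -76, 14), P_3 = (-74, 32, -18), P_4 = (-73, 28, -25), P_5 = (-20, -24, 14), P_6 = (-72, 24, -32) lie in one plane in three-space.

The plane through P_1, P_2, P_3 has normal n = P_1P_2 × P_1P_3 = (-1040, -820, 320) and equation n·P = 44960.
Checking the remaining points: n·P_4 = 44960, n·P_5 = 44960, n·P_6 = 44960.
All equal 44960, so all 6 points lie in one plane.

Yes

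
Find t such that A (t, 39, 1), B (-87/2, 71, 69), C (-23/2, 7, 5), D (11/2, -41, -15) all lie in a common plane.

Coplanarity ⇔ det[AB; AC; AD] = 0.
Expanding, this is linear in t: (1792)t + (33152) = 0.
So t = -37/2.

-37/2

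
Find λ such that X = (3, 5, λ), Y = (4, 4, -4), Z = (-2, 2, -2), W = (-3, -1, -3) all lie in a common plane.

-3

Coplanarity ⇔ det[XY; XZ; XW] = 0.
Expanding, this is linear in λ: (-16)λ + (-48) = 0.
So λ = -3.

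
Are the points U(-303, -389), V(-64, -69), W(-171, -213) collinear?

No

UV = (239, 320), UW = (132, 176).
det[UV; UW] = (239)(176) − (320)(132) = -176.
The determinant is nonzero, so they are not collinear.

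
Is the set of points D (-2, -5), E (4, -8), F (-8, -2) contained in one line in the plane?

DE = (6, -3), DF = (-6, 3).
Checking proportionality: DF = -1·DE, so the vectors are parallel and the points are collinear.

Yes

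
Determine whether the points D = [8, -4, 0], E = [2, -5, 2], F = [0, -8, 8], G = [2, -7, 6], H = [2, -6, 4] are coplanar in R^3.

Yes

The plane through D, E, F has normal n = DE × DF = (0, 32, 16) and equation n·P = -128.
Checking the remaining points: n·G = -128, n·H = -128.
All equal -128, so all 5 points lie in one plane.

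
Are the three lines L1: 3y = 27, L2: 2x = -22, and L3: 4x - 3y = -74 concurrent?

No

Lines aᵢx + bᵢy = cᵢ with pairwise distinct directions are concurrent exactly when det[aᵢ bᵢ cᵢ] = 0.
Here the determinant is 18.
Nonzero, so no common point exists.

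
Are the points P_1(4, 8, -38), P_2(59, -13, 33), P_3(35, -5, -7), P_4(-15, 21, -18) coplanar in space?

Yes

With P_1 as base: P_1P_2 = (55, -21, 71), P_1P_3 = (31, -13, 31), P_1P_4 = (-19, 13, 20).
P_1P_3 × P_1P_4 = (-663, -1209, 156).
P_1P_2 · (P_1P_3 × P_1P_4) = 0.
The scalar triple product vanishes, so the four points are coplanar.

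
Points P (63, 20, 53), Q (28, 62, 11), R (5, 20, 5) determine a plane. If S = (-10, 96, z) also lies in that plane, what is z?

-31

A normal to the plane is n = PQ × PR = (-2016, 756, 2436).
S lies in the plane iff n · PS = 0.
This gives (2436)z + (75516) = 0, so z = -31.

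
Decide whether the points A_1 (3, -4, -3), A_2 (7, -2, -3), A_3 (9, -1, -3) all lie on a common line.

Yes

A_1A_2 = (4, 2, 0), A_1A_3 = (6, 3, 0).
Each component of A_1A_3 is 3/2 times the corresponding component of A_1A_2, so A_1A_3 = 3/2·A_1A_2 and the points are collinear.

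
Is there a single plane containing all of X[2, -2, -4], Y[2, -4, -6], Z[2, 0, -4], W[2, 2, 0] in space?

Yes

With X as base: XY = (0, -2, -2), XZ = (0, 2, 0), XW = (0, 4, 4).
XZ × XW = (8, 0, 0).
XY · (XZ × XW) = 0.
The scalar triple product vanishes, so the four points are coplanar.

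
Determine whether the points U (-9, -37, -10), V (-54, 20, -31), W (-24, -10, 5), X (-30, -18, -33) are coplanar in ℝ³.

A normal to the plane through U, V, W is n = UV × UW = (1422, 990, -360).
The plane has equation n·P = -45828. For X: n·X = -48600.
-48600 ≠ -45828, so X is off the plane.

No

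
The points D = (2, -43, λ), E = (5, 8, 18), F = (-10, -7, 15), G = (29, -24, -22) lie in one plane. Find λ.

-21

Coplanarity ⇔ det[DE; DF; DG] = 0.
Expanding, this is linear in λ: (-840)λ + (-17640) = 0.
So λ = -21.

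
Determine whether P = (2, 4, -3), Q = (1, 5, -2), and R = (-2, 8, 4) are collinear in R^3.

No

PQ = (-1, 1, 1), PR = (-4, 4, 7).
Comparing components 2 and 3: (1)(7) − (1)(4) = 3 ≠ 0, so PQ and PR are not parallel and the points are not collinear.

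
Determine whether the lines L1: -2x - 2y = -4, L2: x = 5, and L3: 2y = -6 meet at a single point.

Intersecting L1 and L2: solving the 2×2 system gives (x, y) = (5, -3).
Substitute into L3: (0)(5) + (2)(-3) = -6.
This equals -6, so (5, -3) lies on all three lines and they are concurrent.

Yes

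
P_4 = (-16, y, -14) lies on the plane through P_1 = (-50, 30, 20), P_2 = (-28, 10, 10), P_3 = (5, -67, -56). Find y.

-18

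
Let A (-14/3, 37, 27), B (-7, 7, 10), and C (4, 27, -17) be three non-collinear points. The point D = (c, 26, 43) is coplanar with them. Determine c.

The plane through A, B, C has equation 1150x − 250y + (850/3)z = -20900/3.
Substituting D: (1150)c + (17050/3) = -20900/3, so c = -11.

-11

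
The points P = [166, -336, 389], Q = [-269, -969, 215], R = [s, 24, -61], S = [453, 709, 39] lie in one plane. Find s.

Coplanarity ⇔ det[PQ; PR; PS] = 0.
Expanding, this is linear in s: (-403380)s + (16941960) = 0.
So s = 42.

42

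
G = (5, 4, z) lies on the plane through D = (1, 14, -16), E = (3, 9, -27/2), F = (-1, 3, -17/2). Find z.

-11

A normal to the plane is n = DE × DF = (-10, -20, -32).
G lies in the plane iff n · DG = 0.
This gives (-32)z + (-352) = 0, so z = -11.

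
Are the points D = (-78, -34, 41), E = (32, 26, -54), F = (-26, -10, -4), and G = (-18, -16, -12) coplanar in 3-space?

With D as base: DE = (110, 60, -95), DF = (52, 24, -45), DG = (60, 18, -53).
DF × DG = (-462, 56, -504).
DE · (DF × DG) = 420.
Since 420 ≠ 0, the four points are not coplanar.

No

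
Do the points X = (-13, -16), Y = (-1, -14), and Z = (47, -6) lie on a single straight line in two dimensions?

Yes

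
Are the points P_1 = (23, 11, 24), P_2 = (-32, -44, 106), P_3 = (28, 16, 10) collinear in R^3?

No

P_1P_2 = (-55, -55, 82), P_1P_3 = (5, 5, -14).
P_1P_2 × P_1P_3 = (360, -360, 0).
The cross product is nonzero, so the points do not lie on one line.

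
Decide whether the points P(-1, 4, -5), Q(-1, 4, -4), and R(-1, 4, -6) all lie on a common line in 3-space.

PQ = (0, 0, 1), PR = (0, 0, -1).
PQ × PR = (0, 0, 0).
The cross product vanishes, so the three points are collinear.

Yes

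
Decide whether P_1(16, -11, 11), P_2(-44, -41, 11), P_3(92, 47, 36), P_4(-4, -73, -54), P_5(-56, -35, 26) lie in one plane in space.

The plane through P_1, P_2, P_3 has normal n = P_1P_2 × P_1P_3 = (-750, 1500, -1200) and equation n·P = -41700.
Checking the remaining points: n·P_4 = -41700, n·P_5 = -41700.
All equal -41700, so all 5 points lie in one plane.

Yes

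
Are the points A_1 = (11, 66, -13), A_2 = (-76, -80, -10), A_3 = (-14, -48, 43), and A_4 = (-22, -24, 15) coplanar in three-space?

With A_1 as base: A_1A_2 = (-87, -146, 3), A_1A_3 = (-25, -114, 56), A_1A_4 = (-33, -90, 28).
A_1A_3 × A_1A_4 = (1848, -1148, -1512).
A_1A_2 · (A_1A_3 × A_1A_4) = 2296.
Since 2296 ≠ 0, the four points are not coplanar.

No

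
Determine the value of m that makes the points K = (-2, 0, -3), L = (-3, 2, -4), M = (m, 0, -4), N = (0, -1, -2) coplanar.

-5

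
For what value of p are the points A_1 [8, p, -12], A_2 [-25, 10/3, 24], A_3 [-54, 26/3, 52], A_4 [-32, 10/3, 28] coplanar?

-14/3

Coplanarity ⇔ det[A_1A_2; A_1A_3; A_1A_4] = 0.
Expanding, this is linear in p: (80)p + (1120/3) = 0.
So p = -14/3.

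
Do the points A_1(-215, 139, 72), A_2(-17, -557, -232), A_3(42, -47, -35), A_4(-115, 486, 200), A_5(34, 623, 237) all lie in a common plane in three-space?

No

The plane through A_1, A_2, A_3 has normal n = A_1A_2 × A_1A_3 = (17928, -56942, 142044) and equation n·P = -1542290.
Checking the remaining points: n·A_4 = -1326732, n·A_5 = -1200886.
Since n·A_4 = -1326732 ≠ -1542290, A_4 is off the plane and the points are not all coplanar.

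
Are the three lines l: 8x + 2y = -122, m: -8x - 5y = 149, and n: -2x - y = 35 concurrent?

Lines aᵢx + bᵢy = cᵢ with pairwise distinct directions are concurrent exactly when det[aᵢ bᵢ cᵢ] = 0.
Here the determinant is 0.
It vanishes, so the lines are concurrent at (-13, -9).

Yes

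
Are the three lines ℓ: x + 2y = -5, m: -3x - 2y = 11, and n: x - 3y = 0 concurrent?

Yes

Lines aᵢx + bᵢy = cᵢ with pairwise distinct directions are concurrent exactly when det[aᵢ bᵢ cᵢ] = 0.
Here the determinant is 0.
It vanishes, so the lines are concurrent at (-3, -1).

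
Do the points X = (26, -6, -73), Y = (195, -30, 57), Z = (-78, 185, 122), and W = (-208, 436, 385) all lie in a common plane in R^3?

The four points are coplanar iff the 3×3 determinant with rows XY, XZ, XW is zero.
Rows: (169, -24, 130), (-104, 191, 195), (-234, 442, 458).
Expanding along the first row: (169)(1288) − (-24)(-2002) + (130)(-1274) = 4004.
Nonzero ⇒ not coplanar.

No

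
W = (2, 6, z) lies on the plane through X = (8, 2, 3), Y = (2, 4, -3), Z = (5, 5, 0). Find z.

A normal to the plane is n = XY × XZ = (12, 0, -12).
W lies in the plane iff n · XW = 0.
This gives (-12)z + (-36) = 0, so z = -3.

-3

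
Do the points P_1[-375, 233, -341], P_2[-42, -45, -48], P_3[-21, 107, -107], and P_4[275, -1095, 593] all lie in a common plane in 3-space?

No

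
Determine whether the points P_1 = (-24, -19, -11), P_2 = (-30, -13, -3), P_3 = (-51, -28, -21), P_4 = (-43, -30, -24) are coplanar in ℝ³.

A normal to the plane through P_1, P_2, P_3 is n = P_1P_2 × P_1P_3 = (12, -276, 216).
The plane has equation n·P = 2580. For P_4: n·P_4 = 2580.
Equal, so P_4 lies in the plane and all four are coplanar.

Yes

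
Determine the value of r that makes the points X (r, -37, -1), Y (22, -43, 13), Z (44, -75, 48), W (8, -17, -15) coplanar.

-48

The points are coplanar iff XY · (XZ × XW) = 0.
Expanding, this is linear in r: (14)r + (672) = 0.
So r = -48.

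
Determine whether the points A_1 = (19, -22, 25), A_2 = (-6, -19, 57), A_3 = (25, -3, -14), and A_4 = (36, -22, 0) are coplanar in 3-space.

A normal to the plane through A_1, A_2, A_3 is n = A_1A_2 × A_1A_3 = (-725, -783, -493).
The plane has equation n·P = -8874. For A_4: n·A_4 = -8874.
Equal, so A_4 lies in the plane and all four are coplanar.

Yes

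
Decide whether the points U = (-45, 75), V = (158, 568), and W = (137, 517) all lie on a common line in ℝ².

Yes

UV = (203, 493), UW = (182, 442).
Checking proportionality: UW = 26/29·UV, so the vectors are parallel and the points are collinear.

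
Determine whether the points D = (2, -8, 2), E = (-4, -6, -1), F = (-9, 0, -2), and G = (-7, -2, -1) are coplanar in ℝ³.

With D as base: DE = (-6, 2, -3), DF = (-11, 8, -4), DG = (-9, 6, -3).
DF × DG = (0, 3, 6).
DE · (DF × DG) = -12.
Since -12 ≠ 0, the four points are not coplanar.

No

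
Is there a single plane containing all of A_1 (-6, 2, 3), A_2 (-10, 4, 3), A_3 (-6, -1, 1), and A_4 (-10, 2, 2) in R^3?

No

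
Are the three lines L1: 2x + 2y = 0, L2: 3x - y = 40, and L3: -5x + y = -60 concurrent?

Yes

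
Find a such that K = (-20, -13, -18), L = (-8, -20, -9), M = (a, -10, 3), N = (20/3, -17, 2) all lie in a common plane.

Normal to plane KLN: n = (-104, 0, 416/3); plane equation n·P = -416.
Requiring n·M = -416: (-104)a + (416) = -416.
So a = 8.

8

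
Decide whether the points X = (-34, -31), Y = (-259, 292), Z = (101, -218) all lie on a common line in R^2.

No

XY = (-225, 323), XZ = (135, -187).
If collinear, XZ would be a scalar multiple of XY. But (-225)·(-187) ≠ (323)·(135) (difference -1530), so they are not parallel; the points are not collinear.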